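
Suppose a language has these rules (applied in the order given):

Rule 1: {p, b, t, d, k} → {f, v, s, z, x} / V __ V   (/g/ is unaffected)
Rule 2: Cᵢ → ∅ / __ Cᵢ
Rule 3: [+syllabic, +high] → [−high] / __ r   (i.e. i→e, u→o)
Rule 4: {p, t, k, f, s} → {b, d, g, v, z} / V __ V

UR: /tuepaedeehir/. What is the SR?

tuevaezeeher

Rule 1 (intervocalic spirantization): /p/ is a stop between vowels /e/ and /a/, so it spirantizes to the fricative [f]. /d/ is a stop between vowels /e/ and /e/, so it spirantizes to the fricative [z]. /tuepaedeehir/ → tuefaezeehir.
Rule 2 (degemination): no segment meets the environment; /tuefaezeehir/ is unchanged.
Rule 3 (pre-rhotic lowering): /i/ is a high vowel immediately before /r/, so it lowers to [e]. /tuefaezeehir/ → tuefaezeeher.
Rule 4 (intervocalic voicing): /f/ is a voiceless obstruent between vowels /e/ and /a/, so it voices to [v]. /tuefaezeeher/ → tuevaezeeher.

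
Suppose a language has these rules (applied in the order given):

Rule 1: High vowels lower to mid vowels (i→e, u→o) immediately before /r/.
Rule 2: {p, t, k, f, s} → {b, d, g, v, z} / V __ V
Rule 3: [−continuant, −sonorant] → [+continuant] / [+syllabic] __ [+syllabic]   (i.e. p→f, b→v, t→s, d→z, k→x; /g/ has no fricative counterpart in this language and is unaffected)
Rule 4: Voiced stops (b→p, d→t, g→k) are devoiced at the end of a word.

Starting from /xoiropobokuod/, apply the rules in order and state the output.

Rule 1 (pre-rhotic lowering): /i/ is a high vowel immediately before /r/, so it lowers to [e]. /xoiropobokuod/ → xoeropobokuod.
Rule 2 (intervocalic voicing): /p/ is a voiceless obstruent between vowels /o/ and /o/, so it voices to [b]. /k/ is a voiceless obstruent between vowels /o/ and /u/, so it voices to [g]. /xoeropobokuod/ → xoeroboboguod.
Rule 3 (intervocalic spirantization): /b/ is a stop between vowels /o/ and /o/, so it spirantizes to the fricative [v]. /b/ is a stop between vowels /o/ and /o/, so it spirantizes to the fricative [v]. /xoeroboboguod/ → xoerovovoguod.
Rule 4 (final devoicing): /d/ is a voiced stop in word-final position, so it devoices to [t]. /xoerovovoguod/ → xoerovovoguot.

xoerovovoguot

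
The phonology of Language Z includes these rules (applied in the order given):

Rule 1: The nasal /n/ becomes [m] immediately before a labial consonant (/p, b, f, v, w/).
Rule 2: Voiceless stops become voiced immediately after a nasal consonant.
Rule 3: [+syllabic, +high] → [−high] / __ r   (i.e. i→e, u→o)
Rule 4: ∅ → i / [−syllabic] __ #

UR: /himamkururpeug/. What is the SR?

himamgororpeugi

Rule 1 (nasal place assimilation): no segment meets the environment; /himamkururpeug/ is unchanged.
Rule 2 (post-nasal voicing): /k/ is a voiceless stop immediately after the nasal /m/, so it voices to [g]. /himamkururpeug/ → himamgururpeug.
Rule 3 (pre-rhotic lowering): /u/ is a high vowel immediately before /r/, so it lowers to [o]. /u/ is a high vowel immediately before /r/, so it lowers to [o]. /himamgururpeug/ → himamgororpeug.
Rule 4 (final i-epenthesis): the form ends in the consonant /g/, so [i] is inserted word-finally. /himamgororpeug/ → himamgororpeugi.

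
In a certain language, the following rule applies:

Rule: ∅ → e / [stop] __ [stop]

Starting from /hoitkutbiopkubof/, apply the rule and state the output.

/t/ and /k/ form a stop–stop cluster, so [e] is inserted between them.
/t/ and /b/ form a stop–stop cluster, so [e] is inserted between them.
/p/ and /k/ form a stop–stop cluster, so [e] is inserted between them.
Surface form: [hoitekutebiopekubof].

hoitekutebiopekubof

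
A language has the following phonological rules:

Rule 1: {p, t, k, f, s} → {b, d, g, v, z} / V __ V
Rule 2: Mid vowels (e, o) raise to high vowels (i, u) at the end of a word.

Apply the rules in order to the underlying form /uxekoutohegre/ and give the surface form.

Rule 1 (intervocalic voicing): /k/ is a voiceless obstruent between vowels /e/ and /o/, so it voices to [g]. /t/ is a voiceless obstruent between vowels /u/ and /o/, so it voices to [d]. /uxekoutohegre/ → uxegoudohegre.
Rule 2 (final vowel raising): /e/ is a mid vowel in word-final position, so it raises to [i]. /uxegoudohegre/ → uxegoudohegri.

uxegoudohegri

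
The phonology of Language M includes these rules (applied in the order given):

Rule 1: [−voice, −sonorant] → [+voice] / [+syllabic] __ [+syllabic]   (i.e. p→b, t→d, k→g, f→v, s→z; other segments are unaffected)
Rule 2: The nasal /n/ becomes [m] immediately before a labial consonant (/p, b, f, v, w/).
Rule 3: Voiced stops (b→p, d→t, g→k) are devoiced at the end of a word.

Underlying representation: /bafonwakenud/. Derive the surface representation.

Rule 1 (intervocalic voicing): /f/ is a voiceless obstruent between vowels /a/ and /o/, so it voices to [v]. /k/ is a voiceless obstruent between vowels /a/ and /e/, so it voices to [g]. /bafonwakenud/ → bavonwagenud.
Rule 2 (nasal place assimilation): /n/ precedes the labial consonant /w/, so it assimilates in place to [m]. /bavonwagenud/ → bavomwagenud.
Rule 3 (final devoicing): /d/ is a voiced stop in word-final position, so it devoices to [t]. /bavomwagenud/ → bavomwagenut.

bavomwagenut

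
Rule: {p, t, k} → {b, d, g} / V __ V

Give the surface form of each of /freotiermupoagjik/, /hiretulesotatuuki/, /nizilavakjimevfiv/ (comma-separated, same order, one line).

/freotiermupoagjik/: /t/ is a voiceless stop between vowels /o/ and /i/, so it voices to [d]. /p/ is a voiceless stop between vowels /u/ and /o/, so it voices to [b]. → [freodiermuboagjik].
/hiretulesotatuuki/: /t/ is a voiceless stop between vowels /e/ and /u/, so it voices to [d]. /t/ is a voiceless stop between vowels /o/ and /a/, so it voices to [d]. /t/ is a voiceless stop between vowels /a/ and /u/, so it voices to [d]. /k/ is a voiceless stop between vowels /u/ and /i/, so it voices to [g]. → [hiredulesodaduugi].
/nizilavakjimevfiv/: the rule's environment is not met; surfaces unchanged as [nizilavakjimevfiv].

freodiermuboagjik, hiredulesodaduugi, nizilavakjimevfiv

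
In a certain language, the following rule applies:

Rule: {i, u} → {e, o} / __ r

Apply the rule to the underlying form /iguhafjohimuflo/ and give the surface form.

iguhafjohimuflo

No segment of /iguhafjohimuflo/ meets the structural description of the rule, so the form surfaces unchanged.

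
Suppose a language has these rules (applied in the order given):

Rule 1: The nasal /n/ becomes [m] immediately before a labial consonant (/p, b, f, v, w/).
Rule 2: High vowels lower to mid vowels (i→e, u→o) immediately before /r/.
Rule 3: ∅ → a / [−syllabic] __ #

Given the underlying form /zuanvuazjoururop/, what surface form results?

Rule 1 (nasal place assimilation): /n/ precedes the labial consonant /v/, so it assimilates in place to [m]. /zuanvuazjoururop/ → zuamvuazjoururop.
Rule 2 (pre-rhotic lowering): /u/ is a high vowel immediately before /r/, so it lowers to [o]. /u/ is a high vowel immediately before /r/, so it lowers to [o]. /zuamvuazjoururop/ → zuamvuazjoororop.
Rule 3 (final a-epenthesis): the form ends in the consonant /p/, so [a] is inserted word-finally. /zuamvuazjoororop/ → zuamvuazjoororopa.

zuamvuazjoororopa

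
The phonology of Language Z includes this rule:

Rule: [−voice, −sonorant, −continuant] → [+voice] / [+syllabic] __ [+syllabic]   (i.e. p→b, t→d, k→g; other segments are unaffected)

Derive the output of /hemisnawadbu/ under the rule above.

No segment of /hemisnawadbu/ meets the structural description of the rule, so the form surfaces unchanged.

hemisnawadbu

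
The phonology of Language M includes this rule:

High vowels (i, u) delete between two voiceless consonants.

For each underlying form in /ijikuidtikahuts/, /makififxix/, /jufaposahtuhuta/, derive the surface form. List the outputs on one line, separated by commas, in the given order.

ijikuidtkahts, makffxx, jufaposahthta

/ijikuidtikahuts/: /i/ is a high vowel flanked by voiceless consonants /t/ and /k/, so it deletes. /u/ is a high vowel flanked by voiceless consonants /h/ and /t/, so it deletes. → [ijikuidtkahts].
/makififxix/: /i/ is a high vowel flanked by voiceless consonants /k/ and /f/, so it deletes. /i/ is a high vowel flanked by voiceless consonants /f/ and /f/, so it deletes. /i/ is a high vowel flanked by voiceless consonants /x/ and /x/, so it deletes. → [makffxx].
/jufaposahtuhuta/: /u/ is a high vowel flanked by voiceless consonants /t/ and /h/, so it deletes. /u/ is a high vowel flanked by voiceless consonants /h/ and /t/, so it deletes. → [jufaposahthta].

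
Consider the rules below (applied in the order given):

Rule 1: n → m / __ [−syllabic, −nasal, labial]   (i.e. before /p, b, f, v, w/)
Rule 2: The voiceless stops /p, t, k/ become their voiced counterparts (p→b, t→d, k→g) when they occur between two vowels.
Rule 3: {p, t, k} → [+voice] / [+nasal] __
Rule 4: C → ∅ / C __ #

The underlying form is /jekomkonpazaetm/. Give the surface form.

jegomgombazaet

Rule 1 (nasal place assimilation): /n/ precedes the labial consonant /p/, so it assimilates in place to [m]. /jekomkonpazaetm/ → jekomkompazaetm.
Rule 2 (intervocalic voicing): /k/ is a voiceless stop between vowels /e/ and /o/, so it voices to [g]. /jekomkompazaetm/ → jegomkompazaetm.
Rule 3 (post-nasal voicing): /k/ is a voiceless stop immediately after the nasal /m/, so it voices to [g]. /p/ is a voiceless stop immediately after the nasal /m/, so it voices to [b]. /jegomkompazaetm/ → jegomgombazaetm.
Rule 4 (final cluster simplification): /m/ is the second consonant of a word-final cluster /tm/, so it deletes. /jegomgombazaetm/ → jegomgombazaet.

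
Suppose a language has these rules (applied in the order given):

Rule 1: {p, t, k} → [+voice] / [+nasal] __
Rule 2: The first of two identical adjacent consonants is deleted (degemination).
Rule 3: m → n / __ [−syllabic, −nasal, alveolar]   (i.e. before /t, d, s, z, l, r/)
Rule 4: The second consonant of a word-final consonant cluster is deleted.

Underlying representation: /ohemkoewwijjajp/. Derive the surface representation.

Rule 1 (post-nasal voicing): /k/ is a voiceless stop immediately after the nasal /m/, so it voices to [g]. /ohemkoewwijjajp/ → ohemgoewwijjajp.
Rule 2 (degemination): /ww/ is a geminate; the first /w/ deletes. /jj/ is a geminate; the first /j/ deletes. /ohemgoewwijjajp/ → ohemgoewijajp.
Rule 3 (nasal place assimilation): no segment meets the environment; /ohemgoewijajp/ is unchanged.
Rule 4 (final cluster simplification): /p/ is the second consonant of a word-final cluster /jp/, so it deletes. /ohemgoewijajp/ → ohemgoewijaj.

ohemgoewijaj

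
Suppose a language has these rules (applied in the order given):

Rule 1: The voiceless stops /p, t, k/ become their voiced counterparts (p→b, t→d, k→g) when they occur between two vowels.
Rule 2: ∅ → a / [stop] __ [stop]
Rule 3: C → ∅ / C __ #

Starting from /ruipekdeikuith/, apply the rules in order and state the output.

ruibekadeiguit

Rule 1 (intervocalic voicing): /p/ is a voiceless stop between vowels /i/ and /e/, so it voices to [b]. /k/ is a voiceless stop between vowels /i/ and /u/, so it voices to [g]. /ruipekdeikuith/ → ruibekdeiguith.
Rule 2 (stop-cluster a-epenthesis): /k/ and /d/ form a stop–stop cluster, so [a] is inserted between them. /ruibekdeiguith/ → ruibekadeiguith.
Rule 3 (final cluster simplification): /h/ is the second consonant of a word-final cluster /th/, so it deletes. /ruibekadeiguith/ → ruibekadeiguit.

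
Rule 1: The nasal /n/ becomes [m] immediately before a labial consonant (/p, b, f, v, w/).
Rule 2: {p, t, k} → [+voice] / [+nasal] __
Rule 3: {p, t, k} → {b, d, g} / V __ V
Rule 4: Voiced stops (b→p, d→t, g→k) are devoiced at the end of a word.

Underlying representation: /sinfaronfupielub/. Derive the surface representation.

simfaromfubielup

Rule 1 (nasal place assimilation): /n/ precedes the labial consonant /f/, so it assimilates in place to [m]. /n/ precedes the labial consonant /f/, so it assimilates in place to [m]. /sinfaronfupielub/ → simfaromfupielub.
Rule 2 (post-nasal voicing): no segment meets the environment; /simfaromfupielub/ is unchanged.
Rule 3 (intervocalic voicing): /p/ is a voiceless stop between vowels /u/ and /i/, so it voices to [b]. /simfaromfupielub/ → simfaromfubielub.
Rule 4 (final devoicing): /b/ is a voiced stop in word-final position, so it devoices to [p]. /simfaromfubielub/ → simfaromfubielup.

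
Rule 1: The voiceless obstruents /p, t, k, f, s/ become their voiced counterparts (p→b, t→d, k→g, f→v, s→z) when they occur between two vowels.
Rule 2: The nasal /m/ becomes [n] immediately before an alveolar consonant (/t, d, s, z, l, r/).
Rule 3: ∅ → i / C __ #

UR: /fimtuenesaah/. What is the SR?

fintuenezaahi

Rule 1 (intervocalic voicing): /s/ is a voiceless obstruent between vowels /e/ and /a/, so it voices to [z]. /fimtuenesaah/ → fimtuenezaah.
Rule 2 (nasal place assimilation): /m/ precedes the alveolar consonant /t/, so it assimilates in place to [n]. /fimtuenezaah/ → fintuenezaah.
Rule 3 (final i-epenthesis): the form ends in the consonant /h/, so [i] is inserted word-finally. /fintuenezaah/ → fintuenezaahi.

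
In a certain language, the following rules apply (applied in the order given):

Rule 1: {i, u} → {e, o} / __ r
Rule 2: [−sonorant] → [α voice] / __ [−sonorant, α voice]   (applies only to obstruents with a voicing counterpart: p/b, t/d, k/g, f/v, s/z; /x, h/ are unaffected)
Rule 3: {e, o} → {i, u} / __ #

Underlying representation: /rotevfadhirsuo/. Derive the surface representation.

roteffathersuu

Rule 1 (pre-rhotic lowering): /i/ is a high vowel immediately before /r/, so it lowers to [e]. /rotevfadhirsuo/ → rotevfadhersuo.
Rule 2 (regressive voicing assimilation): /v/ precedes the voiceless obstruent /f/, so it devoices to [f] by assimilation. /d/ precedes the voiceless obstruent /h/, so it devoices to [t] by assimilation. /rotevfadhersuo/ → roteffathersuo.
Rule 3 (final vowel raising): /o/ is a mid vowel in word-final position, so it raises to [u]. /roteffathersuo/ → roteffathersuu.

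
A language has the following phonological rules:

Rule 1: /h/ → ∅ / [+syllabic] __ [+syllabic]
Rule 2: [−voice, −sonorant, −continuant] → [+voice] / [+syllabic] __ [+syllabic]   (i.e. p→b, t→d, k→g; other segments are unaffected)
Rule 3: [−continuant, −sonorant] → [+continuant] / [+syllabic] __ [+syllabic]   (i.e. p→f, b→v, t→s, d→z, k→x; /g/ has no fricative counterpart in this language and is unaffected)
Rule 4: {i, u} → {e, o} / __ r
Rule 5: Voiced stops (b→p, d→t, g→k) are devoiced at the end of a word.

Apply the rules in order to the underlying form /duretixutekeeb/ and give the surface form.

dorezixuzegeep

Rule 1 (intervocalic h-deletion): no segment meets the environment; /duretixutekeeb/ is unchanged.
Rule 2 (intervocalic voicing): /t/ is a voiceless stop between vowels /e/ and /i/, so it voices to [d]. /t/ is a voiceless stop between vowels /u/ and /e/, so it voices to [d]. /k/ is a voiceless stop between vowels /e/ and /e/, so it voices to [g]. /duretixutekeeb/ → duredixudegeeb.
Rule 3 (intervocalic spirantization): /d/ is a stop between vowels /e/ and /i/, so it spirantizes to the fricative [z]. /d/ is a stop between vowels /u/ and /e/, so it spirantizes to the fricative [z]. /duredixudegeeb/ → durezixuzegeeb.
Rule 4 (pre-rhotic lowering): /u/ is a high vowel immediately before /r/, so it lowers to [o]. /durezixuzegeeb/ → dorezixuzegeeb.
Rule 5 (final devoicing): /b/ is a voiced stop in word-final position, so it devoices to [p]. /dorezixuzegeeb/ → dorezixuzegeep.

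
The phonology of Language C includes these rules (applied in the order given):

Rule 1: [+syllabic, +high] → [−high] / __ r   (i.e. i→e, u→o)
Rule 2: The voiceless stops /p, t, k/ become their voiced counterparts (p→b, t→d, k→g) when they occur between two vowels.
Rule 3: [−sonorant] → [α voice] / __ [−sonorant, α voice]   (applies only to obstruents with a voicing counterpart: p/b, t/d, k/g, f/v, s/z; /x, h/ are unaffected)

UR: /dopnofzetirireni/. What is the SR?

dopnovzederereni

Rule 1 (pre-rhotic lowering): /i/ is a high vowel immediately before /r/, so it lowers to [e]. /i/ is a high vowel immediately before /r/, so it lowers to [e]. /dopnofzetirireni/ → dopnofzeterereni.
Rule 2 (intervocalic voicing): /t/ is a voiceless stop between vowels /e/ and /e/, so it voices to [d]. /dopnofzeterereni/ → dopnofzederereni.
Rule 3 (regressive voicing assimilation): /f/ precedes the voiced obstruent /z/, so it voices to [v] by assimilation. /dopnofzederereni/ → dopnovzederereni.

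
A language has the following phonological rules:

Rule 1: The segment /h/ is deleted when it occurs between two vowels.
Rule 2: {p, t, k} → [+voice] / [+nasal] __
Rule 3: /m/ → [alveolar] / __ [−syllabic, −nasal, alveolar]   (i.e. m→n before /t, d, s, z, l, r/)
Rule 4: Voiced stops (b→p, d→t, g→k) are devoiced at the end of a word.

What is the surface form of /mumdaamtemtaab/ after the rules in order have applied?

mundaandendaap

Rule 1 (intervocalic h-deletion): no segment meets the environment; /mumdaamtemtaab/ is unchanged.
Rule 2 (post-nasal voicing): /t/ is a voiceless stop immediately after the nasal /m/, so it voices to [d]. /t/ is a voiceless stop immediately after the nasal /m/, so it voices to [d]. /mumdaamtemtaab/ → mumdaamdemdaab.
Rule 3 (nasal place assimilation): /m/ precedes the alveolar consonant /d/, so it assimilates in place to [n]. /m/ precedes the alveolar consonant /d/, so it assimilates in place to [n]. /m/ precedes the alveolar consonant /d/, so it assimilates in place to [n]. /mumdaamdemdaab/ → mundaandendaab.
Rule 4 (final devoicing): /b/ is a voiced stop in word-final position, so it devoices to [p]. /mundaandendaab/ → mundaandendaap.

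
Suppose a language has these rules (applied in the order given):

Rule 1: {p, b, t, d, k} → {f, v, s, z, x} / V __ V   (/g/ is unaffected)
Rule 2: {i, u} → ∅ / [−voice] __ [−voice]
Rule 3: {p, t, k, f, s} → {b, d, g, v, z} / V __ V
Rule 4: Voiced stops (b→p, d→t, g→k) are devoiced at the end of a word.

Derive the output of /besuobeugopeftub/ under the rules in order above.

Rule 1 (intervocalic spirantization): /b/ is a stop between vowels /o/ and /e/, so it spirantizes to the fricative [v]. /p/ is a stop between vowels /o/ and /e/, so it spirantizes to the fricative [f]. /besuobeugopeftub/ → besuoveugofeftub.
Rule 2 (high vowel syncope): no segment meets the environment; /besuoveugofeftub/ is unchanged.
Rule 3 (intervocalic voicing): /s/ is a voiceless obstruent between vowels /e/ and /u/, so it voices to [z]. /f/ is a voiceless obstruent between vowels /o/ and /e/, so it voices to [v]. /besuoveugofeftub/ → bezuoveugoveftub.
Rule 4 (final devoicing): /b/ is a voiced stop in word-final position, so it devoices to [p]. /bezuoveugoveftub/ → bezuoveugoveftup.

bezuoveugoveftup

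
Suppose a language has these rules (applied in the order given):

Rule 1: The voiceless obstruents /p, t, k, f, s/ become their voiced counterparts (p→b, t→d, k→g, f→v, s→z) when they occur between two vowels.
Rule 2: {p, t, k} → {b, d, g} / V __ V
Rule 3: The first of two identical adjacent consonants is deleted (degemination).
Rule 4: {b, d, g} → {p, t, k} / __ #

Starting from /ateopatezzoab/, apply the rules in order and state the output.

adeobadezoap

Rule 1 (intervocalic voicing): /t/ is a voiceless obstruent between vowels /a/ and /e/, so it voices to [d]. /p/ is a voiceless obstruent between vowels /o/ and /a/, so it voices to [b]. /t/ is a voiceless obstruent between vowels /a/ and /e/, so it voices to [d]. /ateopatezzoab/ → adeobadezzoab.
Rule 2 (intervocalic voicing): no segment meets the environment; /adeobadezzoab/ is unchanged.
Rule 3 (degemination): /zz/ is a geminate; the first /z/ deletes. /adeobadezzoab/ → adeobadezoab.
Rule 4 (final devoicing): /b/ is a voiced stop in word-final position, so it devoices to [p]. /adeobadezoab/ → adeobadezoap.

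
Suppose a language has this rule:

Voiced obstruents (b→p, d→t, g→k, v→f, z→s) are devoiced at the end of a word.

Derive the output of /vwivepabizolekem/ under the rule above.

No segment of /vwivepabizolekem/ meets the structural description of the rule, so the form surfaces unchanged.

vwivepabizolekem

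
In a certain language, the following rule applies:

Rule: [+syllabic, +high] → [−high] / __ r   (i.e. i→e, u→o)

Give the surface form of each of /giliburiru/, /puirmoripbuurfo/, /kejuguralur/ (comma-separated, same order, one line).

giliboreru, puermoripbuorfo, kejugoralor

/giliburiru/: /u/ is a high vowel immediately before /r/, so it lowers to [o]. /i/ is a high vowel immediately before /r/, so it lowers to [e]. → [giliboreru].
/puirmoripbuurfo/: /i/ is a high vowel immediately before /r/, so it lowers to [e]. /u/ is a high vowel immediately before /r/, so it lowers to [o]. → [puermoripbuorfo].
/kejuguralur/: /u/ is a high vowel immediately before /r/, so it lowers to [o]. /u/ is a high vowel immediately before /r/, so it lowers to [o]. → [kejugoralor].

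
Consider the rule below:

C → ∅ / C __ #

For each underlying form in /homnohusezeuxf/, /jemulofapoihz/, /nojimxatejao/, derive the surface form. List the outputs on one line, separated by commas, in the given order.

homnohusezeux, jemulofapoih, nojimxatejao

/homnohusezeuxf/: /f/ is the second consonant of a word-final cluster /xf/, so it deletes. → [homnohusezeux].
/jemulofapoihz/: /z/ is the second consonant of a word-final cluster /hz/, so it deletes. → [jemulofapoih].
/nojimxatejao/: the rule's environment is not met; surfaces unchanged as [nojimxatejao].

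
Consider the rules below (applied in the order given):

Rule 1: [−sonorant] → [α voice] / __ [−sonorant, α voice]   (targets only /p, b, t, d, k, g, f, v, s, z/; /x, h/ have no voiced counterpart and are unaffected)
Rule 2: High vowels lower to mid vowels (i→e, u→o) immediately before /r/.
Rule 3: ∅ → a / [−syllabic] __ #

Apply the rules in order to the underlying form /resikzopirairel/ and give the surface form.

Rule 1 (regressive voicing assimilation): /k/ precedes the voiced obstruent /z/, so it voices to [g] by assimilation. /resikzopirairel/ → resigzopirairel.
Rule 2 (pre-rhotic lowering): /i/ is a high vowel immediately before /r/, so it lowers to [e]. /i/ is a high vowel immediately before /r/, so it lowers to [e]. /resigzopirairel/ → resigzoperaerel.
Rule 3 (final a-epenthesis): the form ends in the consonant /l/, so [a] is inserted word-finally. /resigzoperaerel/ → resigzoperaerela.

resigzoperaerela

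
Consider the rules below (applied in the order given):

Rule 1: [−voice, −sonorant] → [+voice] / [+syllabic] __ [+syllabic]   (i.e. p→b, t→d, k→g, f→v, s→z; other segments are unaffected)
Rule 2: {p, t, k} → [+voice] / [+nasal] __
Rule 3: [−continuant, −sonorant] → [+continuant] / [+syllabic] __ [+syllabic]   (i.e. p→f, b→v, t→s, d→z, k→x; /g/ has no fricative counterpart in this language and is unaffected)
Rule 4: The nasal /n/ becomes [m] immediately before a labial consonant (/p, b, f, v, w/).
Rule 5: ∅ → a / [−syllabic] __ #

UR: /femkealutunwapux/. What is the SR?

femgealuzumwavuxa

Rule 1 (intervocalic voicing): /t/ is a voiceless obstruent between vowels /u/ and /u/, so it voices to [d]. /p/ is a voiceless obstruent between vowels /a/ and /u/, so it voices to [b]. /femkealutunwapux/ → femkealudunwabux.
Rule 2 (post-nasal voicing): /k/ is a voiceless stop immediately after the nasal /m/, so it voices to [g]. /femkealudunwabux/ → femgealudunwabux.
Rule 3 (intervocalic spirantization): /d/ is a stop between vowels /u/ and /u/, so it spirantizes to the fricative [z]. /b/ is a stop between vowels /a/ and /u/, so it spirantizes to the fricative [v]. /femgealudunwabux/ → femgealuzunwavux.
Rule 4 (nasal place assimilation): /n/ precedes the labial consonant /w/, so it assimilates in place to [m]. /femgealuzunwavux/ → femgealuzumwavux.
Rule 5 (final a-epenthesis): the form ends in the consonant /x/, so [a] is inserted word-finally. /femgealuzumwavux/ → femgealuzumwavuxa.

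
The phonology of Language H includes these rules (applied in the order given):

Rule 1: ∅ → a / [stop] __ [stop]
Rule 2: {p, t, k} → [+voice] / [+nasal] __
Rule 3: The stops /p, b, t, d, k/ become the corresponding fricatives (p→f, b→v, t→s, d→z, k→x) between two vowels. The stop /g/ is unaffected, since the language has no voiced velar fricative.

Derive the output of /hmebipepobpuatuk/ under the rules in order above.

Rule 1 (stop-cluster a-epenthesis): /b/ and /p/ form a stop–stop cluster, so [a] is inserted between them. /hmebipepobpuatuk/ → hmebipepobapuatuk.
Rule 2 (post-nasal voicing): no segment meets the environment; /hmebipepobapuatuk/ is unchanged.
Rule 3 (intervocalic spirantization): /b/ is a stop between vowels /e/ and /i/, so it spirantizes to the fricative [v]. /p/ is a stop between vowels /i/ and /e/, so it spirantizes to the fricative [f]. /p/ is a stop between vowels /e/ and /o/, so it spirantizes to the fricative [f]. /b/ is a stop between vowels /o/ and /a/, so it spirantizes to the fricative [v]. /p/ is a stop between vowels /a/ and /u/, so it spirantizes to the fricative [f]. /t/ is a stop between vowels /a/ and /u/, so it spirantizes to the fricative [s]. /hmebipepobapuatuk/ → hmevifefovafuasuk.

hmevifefovafuasuk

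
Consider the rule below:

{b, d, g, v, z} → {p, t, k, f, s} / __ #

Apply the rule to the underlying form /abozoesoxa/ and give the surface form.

No segment of /abozoesoxa/ meets the structural description of the rule, so the form surfaces unchanged.

abozoesoxa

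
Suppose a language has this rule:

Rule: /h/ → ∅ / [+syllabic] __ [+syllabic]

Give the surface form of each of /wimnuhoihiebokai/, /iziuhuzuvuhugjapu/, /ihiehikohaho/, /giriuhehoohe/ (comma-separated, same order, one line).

wimnuoiiebokai, iziuuzuvuugjapu, iieikoao, giriueooe

/wimnuhoihiebokai/: /h/ occurs between vowels /u/ and /o/, so it deletes. /h/ occurs between vowels /i/ and /i/, so it deletes. → [wimnuoiiebokai].
/iziuhuzuvuhugjapu/: /h/ occurs between vowels /u/ and /u/, so it deletes. /h/ occurs between vowels /u/ and /u/, so it deletes. → [iziuuzuvuugjapu].
/ihiehikohaho/: /h/ occurs between vowels /i/ and /i/, so it deletes. /h/ occurs between vowels /e/ and /i/, so it deletes. /h/ occurs between vowels /o/ and /a/, so it deletes. /h/ occurs between vowels /a/ and /o/, so it deletes. → [iieikoao].
/giriuhehoohe/: /h/ occurs between vowels /u/ and /e/, so it deletes. /h/ occurs between vowels /e/ and /o/, so it deletes. /h/ occurs between vowels /o/ and /e/, so it deletes. → [giriueooe].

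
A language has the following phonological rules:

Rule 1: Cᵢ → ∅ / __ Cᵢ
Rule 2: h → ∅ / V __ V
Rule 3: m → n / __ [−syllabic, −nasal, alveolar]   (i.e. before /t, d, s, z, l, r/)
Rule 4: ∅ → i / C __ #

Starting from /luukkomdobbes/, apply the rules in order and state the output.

Rule 1 (degemination): /kk/ is a geminate; the first /k/ deletes. /bb/ is a geminate; the first /b/ deletes. /luukkomdobbes/ → luukomdobes.
Rule 2 (intervocalic h-deletion): no segment meets the environment; /luukomdobes/ is unchanged.
Rule 3 (nasal place assimilation): /m/ precedes the alveolar consonant /d/, so it assimilates in place to [n]. /luukomdobes/ → luukondobes.
Rule 4 (final i-epenthesis): the form ends in the consonant /s/, so [i] is inserted word-finally. /luukondobes/ → luukondobesi.

luukondobesi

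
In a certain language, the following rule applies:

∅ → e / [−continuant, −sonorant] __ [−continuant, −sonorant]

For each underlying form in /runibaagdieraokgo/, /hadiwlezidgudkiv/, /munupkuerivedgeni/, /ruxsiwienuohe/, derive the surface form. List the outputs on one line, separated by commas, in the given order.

runibaagedieraokego, hadiwlezidegudekiv, munupekuerivedegeni, ruxsiwienuohe

/runibaagdieraokgo/: /g/ and /d/ form a stop–stop cluster, so [e] is inserted between them. /k/ and /g/ form a stop–stop cluster, so [e] is inserted between them. → [runibaagedieraokego].
/hadiwlezidgudkiv/: /d/ and /g/ form a stop–stop cluster, so [e] is inserted between them. /d/ and /k/ form a stop–stop cluster, so [e] is inserted between them. → [hadiwlezidegudekiv].
/munupkuerivedgeni/: /p/ and /k/ form a stop–stop cluster, so [e] is inserted between them. /d/ and /g/ form a stop–stop cluster, so [e] is inserted between them. → [munupekuerivedegeni].
/ruxsiwienuohe/: the rule's environment is not met; surfaces unchanged as [ruxsiwienuohe].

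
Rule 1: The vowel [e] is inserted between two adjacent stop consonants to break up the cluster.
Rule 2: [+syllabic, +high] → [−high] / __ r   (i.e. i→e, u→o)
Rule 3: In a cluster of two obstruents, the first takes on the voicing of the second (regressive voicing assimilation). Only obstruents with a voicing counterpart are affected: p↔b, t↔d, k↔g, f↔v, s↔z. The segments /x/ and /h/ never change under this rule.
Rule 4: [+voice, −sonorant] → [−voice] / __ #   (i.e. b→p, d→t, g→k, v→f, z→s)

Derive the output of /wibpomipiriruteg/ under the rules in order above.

Rule 1 (stop-cluster e-epenthesis): /b/ and /p/ form a stop–stop cluster, so [e] is inserted between them. /wibpomipiriruteg/ → wibepomipiriruteg.
Rule 2 (pre-rhotic lowering): /i/ is a high vowel immediately before /r/, so it lowers to [e]. /i/ is a high vowel immediately before /r/, so it lowers to [e]. /wibepomipiriruteg/ → wibepomipereruteg.
Rule 3 (regressive voicing assimilation): no segment meets the environment; /wibepomipereruteg/ is unchanged.
Rule 4 (final devoicing): /g/ is a voiced obstruent in word-final position, so it devoices to [k]. /wibepomipereruteg/ → wibepomipererutek.

wibepomipererutek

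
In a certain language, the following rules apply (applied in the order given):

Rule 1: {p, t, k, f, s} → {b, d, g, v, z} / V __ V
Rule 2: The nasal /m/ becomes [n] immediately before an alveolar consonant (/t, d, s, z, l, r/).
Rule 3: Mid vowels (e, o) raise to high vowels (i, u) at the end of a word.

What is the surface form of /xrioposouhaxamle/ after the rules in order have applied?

xriobozouhaxanli

Rule 1 (intervocalic voicing): /p/ is a voiceless obstruent between vowels /o/ and /o/, so it voices to [b]. /s/ is a voiceless obstruent between vowels /o/ and /o/, so it voices to [z]. /xrioposouhaxamle/ → xriobozouhaxamle.
Rule 2 (nasal place assimilation): /m/ precedes the alveolar consonant /l/, so it assimilates in place to [n]. /xriobozouhaxamle/ → xriobozouhaxanle.
Rule 3 (final vowel raising): /e/ is a mid vowel in word-final position, so it raises to [i]. /xriobozouhaxanle/ → xriobozouhaxanli.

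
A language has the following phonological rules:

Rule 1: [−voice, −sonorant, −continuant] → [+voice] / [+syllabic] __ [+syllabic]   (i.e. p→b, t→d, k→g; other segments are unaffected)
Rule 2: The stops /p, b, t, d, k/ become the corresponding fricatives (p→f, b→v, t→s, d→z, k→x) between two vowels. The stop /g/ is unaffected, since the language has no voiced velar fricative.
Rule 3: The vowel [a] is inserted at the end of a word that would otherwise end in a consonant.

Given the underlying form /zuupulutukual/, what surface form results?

zuuvuluzuguala

Rule 1 (intervocalic voicing): /p/ is a voiceless stop between vowels /u/ and /u/, so it voices to [b]. /t/ is a voiceless stop between vowels /u/ and /u/, so it voices to [d]. /k/ is a voiceless stop between vowels /u/ and /u/, so it voices to [g]. /zuupulutukual/ → zuubuludugual.
Rule 2 (intervocalic spirantization): /b/ is a stop between vowels /u/ and /u/, so it spirantizes to the fricative [v]. /d/ is a stop between vowels /u/ and /u/, so it spirantizes to the fricative [z]. /zuubuludugual/ → zuuvuluzugual.
Rule 3 (final a-epenthesis): the form ends in the consonant /l/, so [a] is inserted word-finally. /zuuvuluzugual/ → zuuvuluzuguala.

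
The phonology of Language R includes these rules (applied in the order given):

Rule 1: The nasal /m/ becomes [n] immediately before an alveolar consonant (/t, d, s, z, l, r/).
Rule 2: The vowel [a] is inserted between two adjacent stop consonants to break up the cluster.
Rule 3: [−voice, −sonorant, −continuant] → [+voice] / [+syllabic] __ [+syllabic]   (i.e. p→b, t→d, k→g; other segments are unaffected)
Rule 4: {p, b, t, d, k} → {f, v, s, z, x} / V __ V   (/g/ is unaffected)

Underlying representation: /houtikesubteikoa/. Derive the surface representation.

houzigesuvazeigoa

Rule 1 (nasal place assimilation): no segment meets the environment; /houtikesubteikoa/ is unchanged.
Rule 2 (stop-cluster a-epenthesis): /b/ and /t/ form a stop–stop cluster, so [a] is inserted between them. /houtikesubteikoa/ → houtikesubateikoa.
Rule 3 (intervocalic voicing): /t/ is a voiceless stop between vowels /u/ and /i/, so it voices to [d]. /k/ is a voiceless stop between vowels /i/ and /e/, so it voices to [g]. /t/ is a voiceless stop between vowels /a/ and /e/, so it voices to [d]. /k/ is a voiceless stop between vowels /i/ and /o/, so it voices to [g]. /houtikesubateikoa/ → houdigesubadeigoa.
Rule 4 (intervocalic spirantization): /d/ is a stop between vowels /u/ and /i/, so it spirantizes to the fricative [z]. /b/ is a stop between vowels /u/ and /a/, so it spirantizes to the fricative [v]. /d/ is a stop between vowels /a/ and /e/, so it spirantizes to the fricative [z]. /houdigesubadeigoa/ → houzigesuvazeigoa.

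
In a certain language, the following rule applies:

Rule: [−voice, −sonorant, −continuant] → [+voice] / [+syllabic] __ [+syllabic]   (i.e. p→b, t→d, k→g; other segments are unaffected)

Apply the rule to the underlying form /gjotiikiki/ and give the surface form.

gjodiigigi

/t/ is a voiceless stop between vowels /o/ and /i/, so it voices to [d].
/k/ is a voiceless stop between vowels /i/ and /i/, so it voices to [g].
/k/ is a voiceless stop between vowels /i/ and /i/, so it voices to [g].
Surface form: [gjodiigigi].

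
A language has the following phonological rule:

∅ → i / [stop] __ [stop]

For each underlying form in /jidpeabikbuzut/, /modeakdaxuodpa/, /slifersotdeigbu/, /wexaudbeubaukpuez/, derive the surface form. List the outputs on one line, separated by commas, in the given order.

/jidpeabikbuzut/: /d/ and /p/ form a stop–stop cluster, so [i] is inserted between them. /k/ and /b/ form a stop–stop cluster, so [i] is inserted between them. → [jidipeabikibuzut].
/modeakdaxuodpa/: /k/ and /d/ form a stop–stop cluster, so [i] is inserted between them. /d/ and /p/ form a stop–stop cluster, so [i] is inserted between them. → [modeakidaxuodipa].
/slifersotdeigbu/: /t/ and /d/ form a stop–stop cluster, so [i] is inserted between them. /g/ and /b/ form a stop–stop cluster, so [i] is inserted between them. → [slifersotideigibu].
/wexaudbeubaukpuez/: /d/ and /b/ form a stop–stop cluster, so [i] is inserted between them. /k/ and /p/ form a stop–stop cluster, so [i] is inserted between them. → [wexaudibeubaukipuez].

jidipeabikibuzut, modeakidaxuodipa, slifersotideigibu, wexaudibeubaukipuez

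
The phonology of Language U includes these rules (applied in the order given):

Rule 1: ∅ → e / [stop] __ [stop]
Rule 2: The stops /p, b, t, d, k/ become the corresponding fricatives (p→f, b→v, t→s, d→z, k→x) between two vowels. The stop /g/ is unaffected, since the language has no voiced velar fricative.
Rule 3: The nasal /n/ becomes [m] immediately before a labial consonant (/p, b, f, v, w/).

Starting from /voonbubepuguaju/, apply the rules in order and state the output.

Rule 1 (stop-cluster e-epenthesis): no segment meets the environment; /voonbubepuguaju/ is unchanged.
Rule 2 (intervocalic spirantization): /b/ is a stop between vowels /u/ and /e/, so it spirantizes to the fricative [v]. /p/ is a stop between vowels /e/ and /u/, so it spirantizes to the fricative [f]. /voonbubepuguaju/ → voonbuvefuguaju.
Rule 3 (nasal place assimilation): /n/ precedes the labial consonant /b/, so it assimilates in place to [m]. /voonbuvefuguaju/ → voombuvefuguaju.

voombuvefuguaju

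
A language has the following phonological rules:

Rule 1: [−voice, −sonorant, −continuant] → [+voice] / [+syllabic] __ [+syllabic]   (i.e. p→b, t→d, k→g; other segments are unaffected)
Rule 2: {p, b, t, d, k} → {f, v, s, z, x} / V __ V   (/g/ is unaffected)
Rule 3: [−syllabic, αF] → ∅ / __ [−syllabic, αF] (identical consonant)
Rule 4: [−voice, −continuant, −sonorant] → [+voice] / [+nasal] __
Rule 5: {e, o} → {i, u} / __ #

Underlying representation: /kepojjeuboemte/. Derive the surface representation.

kevojeuvoemdi

Rule 1 (intervocalic voicing): /p/ is a voiceless stop between vowels /e/ and /o/, so it voices to [b]. /kepojjeuboemte/ → kebojjeuboemte.
Rule 2 (intervocalic spirantization): /b/ is a stop between vowels /e/ and /o/, so it spirantizes to the fricative [v]. /b/ is a stop between vowels /u/ and /o/, so it spirantizes to the fricative [v]. /kebojjeuboemte/ → kevojjeuvoemte.
Rule 3 (degemination): /jj/ is a geminate; the first /j/ deletes. /kevojjeuvoemte/ → kevojeuvoemte.
Rule 4 (post-nasal voicing): /t/ is a voiceless stop immediately after the nasal /m/, so it voices to [d]. /kevojeuvoemte/ → kevojeuvoemde.
Rule 5 (final vowel raising): /e/ is a mid vowel in word-final position, so it raises to [i]. /kevojeuvoemde/ → kevojeuvoemdi.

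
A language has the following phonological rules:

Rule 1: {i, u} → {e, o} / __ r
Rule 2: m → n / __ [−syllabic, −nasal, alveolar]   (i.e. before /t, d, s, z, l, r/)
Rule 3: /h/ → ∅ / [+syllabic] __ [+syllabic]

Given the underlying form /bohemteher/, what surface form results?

boenteer

Rule 1 (pre-rhotic lowering): no segment meets the environment; /bohemteher/ is unchanged.
Rule 2 (nasal place assimilation): /m/ precedes the alveolar consonant /t/, so it assimilates in place to [n]. /bohemteher/ → bohenteher.
Rule 3 (intervocalic h-deletion): /h/ occurs between vowels /o/ and /e/, so it deletes. /h/ occurs between vowels /e/ and /e/, so it deletes. /bohenteher/ → boenteer.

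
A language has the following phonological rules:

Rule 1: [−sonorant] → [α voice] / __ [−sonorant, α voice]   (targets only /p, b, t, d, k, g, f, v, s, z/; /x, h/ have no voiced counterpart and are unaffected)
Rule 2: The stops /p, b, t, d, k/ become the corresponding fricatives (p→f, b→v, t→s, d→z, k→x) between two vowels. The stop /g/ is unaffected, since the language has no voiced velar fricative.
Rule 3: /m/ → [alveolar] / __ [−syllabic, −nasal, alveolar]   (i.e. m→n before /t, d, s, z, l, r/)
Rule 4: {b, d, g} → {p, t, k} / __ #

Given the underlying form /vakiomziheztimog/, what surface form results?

Rule 1 (regressive voicing assimilation): /z/ precedes the voiceless obstruent /t/, so it devoices to [s] by assimilation. /vakiomziheztimog/ → vakiomzihestimog.
Rule 2 (intervocalic spirantization): /k/ is a stop between vowels /a/ and /i/, so it spirantizes to the fricative [x]. /vakiomzihestimog/ → vaxiomzihestimog.
Rule 3 (nasal place assimilation): /m/ precedes the alveolar consonant /z/, so it assimilates in place to [n]. /vaxiomzihestimog/ → vaxionzihestimog.
Rule 4 (final devoicing): /g/ is a voiced stop in word-final position, so it devoices to [k]. /vaxionzihestimog/ → vaxionzihestimok.

vaxionzihestimok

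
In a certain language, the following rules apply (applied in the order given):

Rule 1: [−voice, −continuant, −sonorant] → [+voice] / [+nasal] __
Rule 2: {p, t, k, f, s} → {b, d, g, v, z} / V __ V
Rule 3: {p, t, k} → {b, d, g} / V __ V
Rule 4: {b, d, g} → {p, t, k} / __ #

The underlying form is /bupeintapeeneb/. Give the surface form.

bubeindabeenep

Rule 1 (post-nasal voicing): /t/ is a voiceless stop immediately after the nasal /n/, so it voices to [d]. /bupeintapeeneb/ → bupeindapeeneb.
Rule 2 (intervocalic voicing): /p/ is a voiceless obstruent between vowels /u/ and /e/, so it voices to [b]. /p/ is a voiceless obstruent between vowels /a/ and /e/, so it voices to [b]. /bupeindapeeneb/ → bubeindabeeneb.
Rule 3 (intervocalic voicing): no segment meets the environment; /bubeindabeeneb/ is unchanged.
Rule 4 (final devoicing): /b/ is a voiced stop in word-final position, so it devoices to [p]. /bubeindabeeneb/ → bubeindabeenep.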